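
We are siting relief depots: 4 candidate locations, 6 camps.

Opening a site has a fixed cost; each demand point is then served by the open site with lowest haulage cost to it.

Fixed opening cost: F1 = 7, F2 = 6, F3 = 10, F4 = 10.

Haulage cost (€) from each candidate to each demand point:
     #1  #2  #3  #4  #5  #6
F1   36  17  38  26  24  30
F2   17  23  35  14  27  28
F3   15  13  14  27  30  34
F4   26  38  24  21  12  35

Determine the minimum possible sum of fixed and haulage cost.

Open {F2, F3, F4}: assign each demand point to its cheapest open site.
  #1→F3 15, #2→F3 13, #3→F3 14, #4→F2 14, #5→F4 12, #6→F2 28
  haulage cost 96, fixed 26 → total 122.
Compare {F2, F3}: haulage cost 111 + fixed 16 = 127.
Compare {F3, F4}: haulage cost 109 + fixed 20 = 129.
Compare {F1, F2, F3, F4}: haulage cost 96 + fixed 33 = 129.
All other subsets cost ≥ 127. Minimum total cost: 122.

122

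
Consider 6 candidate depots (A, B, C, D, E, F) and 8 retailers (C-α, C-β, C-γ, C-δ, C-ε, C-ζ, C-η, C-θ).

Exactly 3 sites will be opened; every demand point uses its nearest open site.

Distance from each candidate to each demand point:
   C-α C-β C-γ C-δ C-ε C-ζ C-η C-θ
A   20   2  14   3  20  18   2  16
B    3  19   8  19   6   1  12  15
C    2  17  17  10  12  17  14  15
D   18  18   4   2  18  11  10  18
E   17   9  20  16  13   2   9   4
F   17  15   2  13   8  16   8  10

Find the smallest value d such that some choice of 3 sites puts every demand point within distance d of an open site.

8

Open {A, B, E}.
  Farthest demand point is C-γ at distance 8 (to B); all others are ≤ 8.
With {B, D, E} the worst case is 9.
With {A, B, F} the worst case is 10.
No size-3 selection achieves below 8.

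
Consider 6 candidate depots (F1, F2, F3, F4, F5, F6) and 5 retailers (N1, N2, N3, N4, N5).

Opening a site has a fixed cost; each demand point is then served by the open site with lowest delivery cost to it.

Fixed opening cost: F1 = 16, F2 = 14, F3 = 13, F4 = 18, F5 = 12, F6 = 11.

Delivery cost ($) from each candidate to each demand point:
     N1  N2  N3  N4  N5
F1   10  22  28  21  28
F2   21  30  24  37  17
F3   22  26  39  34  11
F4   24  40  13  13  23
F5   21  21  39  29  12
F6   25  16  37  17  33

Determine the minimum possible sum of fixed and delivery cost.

Open {F4, F5}: assign each demand point to its cheapest open site.
  N1→F5 21, N2→F5 21, N3→F4 13, N4→F4 13, N5→F5 12
  delivery cost 80, fixed 30 → total 110.
Compare {F1, F4}: delivery cost 81 + fixed 34 = 115.
Compare {F1, F4, F5}: delivery cost 69 + fixed 46 = 115.
Compare {F3, F4}: delivery cost 85 + fixed 31 = 116.
All other subsets cost ≥ 115. Minimum total cost: 110.

110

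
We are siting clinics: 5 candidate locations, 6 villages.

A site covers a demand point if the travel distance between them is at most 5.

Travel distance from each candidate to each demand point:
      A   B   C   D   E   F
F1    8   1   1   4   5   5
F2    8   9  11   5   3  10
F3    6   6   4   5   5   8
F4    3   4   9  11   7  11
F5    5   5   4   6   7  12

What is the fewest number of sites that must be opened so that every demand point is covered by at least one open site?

2

Coverage sets (demand points within 5 of each site):
  F1: {B, C, D, E, F}
  F2: {D, E}
  F3: {C, D, E}
  F4: {A, B}
  F5: {A, B, C}
No single site covers all 6 demand points.
But {F1, F4} covers everything, so the minimum is 2.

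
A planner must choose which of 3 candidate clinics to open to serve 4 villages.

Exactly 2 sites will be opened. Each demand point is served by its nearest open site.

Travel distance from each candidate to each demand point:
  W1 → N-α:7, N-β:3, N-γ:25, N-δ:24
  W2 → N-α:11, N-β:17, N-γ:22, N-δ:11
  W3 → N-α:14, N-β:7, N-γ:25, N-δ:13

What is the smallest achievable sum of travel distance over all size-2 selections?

Open {W1, W2}.
  N-α→W1 7, N-β→W1 3, N-γ→W2 22, N-δ→W2 11  ⇒ total 43.
Compare {W1, W3}: total 48.
Compare {W2, W3}: total 51.

43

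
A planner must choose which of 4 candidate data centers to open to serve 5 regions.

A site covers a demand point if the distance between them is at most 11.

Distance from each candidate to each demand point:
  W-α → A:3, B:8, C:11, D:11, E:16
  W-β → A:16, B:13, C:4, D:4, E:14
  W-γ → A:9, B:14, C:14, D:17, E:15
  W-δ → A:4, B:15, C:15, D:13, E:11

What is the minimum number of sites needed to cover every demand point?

Coverage sets (demand points within 11 of each site):
  W-α: {A, B, C, D}
  W-β: {C, D}
  W-γ: {A}
  W-δ: {A, E}
No single site covers all 5 demand points.
But {W-α, W-δ} covers everything, so the minimum is 2.

2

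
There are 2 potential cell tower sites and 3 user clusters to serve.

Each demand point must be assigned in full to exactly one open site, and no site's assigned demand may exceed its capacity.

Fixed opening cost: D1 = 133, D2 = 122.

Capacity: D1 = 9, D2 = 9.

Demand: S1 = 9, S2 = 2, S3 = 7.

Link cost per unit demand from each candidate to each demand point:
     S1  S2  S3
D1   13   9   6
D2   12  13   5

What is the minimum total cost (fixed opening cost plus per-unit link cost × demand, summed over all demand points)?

Open {D1, D2}; cheapest assignment that respects the capacities:
  D1 (cap 9, load 9): S2, S3 — cost 2×9 + 7×6 = 60
  D2 (cap 9, load 9): S1 — cost 9×12 = 108
  Shipping 168, fixed 255 → total 423.
  Any other capacity-feasible assignment to {D1, D2} ships for at least 168.
Total demand is 18 and no other set of sites has combined capacity ≥ 18, so {D1, D2} is the only feasible choice of open sites. Minimum: 423.

423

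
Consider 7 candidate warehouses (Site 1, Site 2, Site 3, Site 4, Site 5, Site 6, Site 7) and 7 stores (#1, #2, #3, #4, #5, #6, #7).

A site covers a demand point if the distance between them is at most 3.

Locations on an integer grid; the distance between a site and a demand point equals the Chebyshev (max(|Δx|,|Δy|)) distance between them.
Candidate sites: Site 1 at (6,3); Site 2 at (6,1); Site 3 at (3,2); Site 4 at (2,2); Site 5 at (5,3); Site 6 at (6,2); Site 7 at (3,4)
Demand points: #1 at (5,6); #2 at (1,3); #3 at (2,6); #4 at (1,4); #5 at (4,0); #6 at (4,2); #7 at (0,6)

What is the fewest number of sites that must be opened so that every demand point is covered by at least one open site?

Coverage sets (demand points within 3 of each site):
  Site 1: {#1, #5, #6}
  Site 2: {#5, #6}
  Site 3: {#2, #4, #5, #6}
  Site 4: {#2, #4, #5, #6}
  Site 5: {#1, #3, #5, #6}
  Site 6: {#5, #6}
  Site 7: {#1, #2, #3, #4, #6, #7}
No single site covers all 7 demand points.
But {Site 1, Site 7} covers everything, so the minimum is 2.

2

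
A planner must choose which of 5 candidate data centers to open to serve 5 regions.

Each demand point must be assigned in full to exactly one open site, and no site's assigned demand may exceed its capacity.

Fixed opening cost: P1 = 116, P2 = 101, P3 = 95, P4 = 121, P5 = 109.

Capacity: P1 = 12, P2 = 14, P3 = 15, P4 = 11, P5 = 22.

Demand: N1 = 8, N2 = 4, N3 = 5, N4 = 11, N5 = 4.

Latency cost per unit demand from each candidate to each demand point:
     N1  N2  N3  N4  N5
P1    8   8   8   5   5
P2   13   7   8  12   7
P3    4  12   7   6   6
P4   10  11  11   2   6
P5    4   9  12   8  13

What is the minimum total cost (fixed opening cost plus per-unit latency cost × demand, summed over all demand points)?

422

Open {P3, P5}; cheapest assignment that respects the capacities:
  P3 (cap 15, load 15): N4, N5 — cost 11×6 + 4×6 = 90
  P5 (cap 22, load 17): N1, N2, N3 — cost 8×4 + 4×9 + 5×12 = 128
  Shipping 218, fixed 204 → total 422.
  Any other capacity-feasible assignment to {P3, P5} ships for at least 218.
Compare {P2, P5}: its best feasible assignment gives total 426.
Compare {P4, P5}: its best feasible assignment gives total 432.
Every other set of open sites that can feasibly serve all demand totals ≥ 426 even under its best assignment. Minimum: 422.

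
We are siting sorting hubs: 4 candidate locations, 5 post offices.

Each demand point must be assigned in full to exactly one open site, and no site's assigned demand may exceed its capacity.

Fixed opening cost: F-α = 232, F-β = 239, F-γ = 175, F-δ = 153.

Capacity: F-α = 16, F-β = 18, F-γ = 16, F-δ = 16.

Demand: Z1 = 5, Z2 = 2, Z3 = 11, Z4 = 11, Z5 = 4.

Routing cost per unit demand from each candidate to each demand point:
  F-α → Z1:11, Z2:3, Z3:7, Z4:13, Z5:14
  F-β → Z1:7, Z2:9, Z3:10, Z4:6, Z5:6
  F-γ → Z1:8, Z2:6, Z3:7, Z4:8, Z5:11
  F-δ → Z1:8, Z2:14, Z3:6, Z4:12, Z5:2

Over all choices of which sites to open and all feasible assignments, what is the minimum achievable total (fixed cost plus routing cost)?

585

Open {F-β, F-δ}; cheapest assignment that respects the capacities:
  F-β (cap 18, load 18): Z1, Z2, Z4 — cost 5×7 + 2×9 + 11×6 = 119
  F-δ (cap 16, load 15): Z3, Z5 — cost 11×6 + 4×2 = 74
  Shipping 193, fixed 392 → total 585.
  Any other capacity-feasible assignment to {F-β, F-δ} ships for at least 193.
Compare {F-β, F-γ}: its best feasible assignment gives total 639.
Compare {F-α, F-β}: its best feasible assignment gives total 711.
Every other set of open sites that can feasibly serve all demand totals ≥ 639 even under its best assignment. Minimum: 585.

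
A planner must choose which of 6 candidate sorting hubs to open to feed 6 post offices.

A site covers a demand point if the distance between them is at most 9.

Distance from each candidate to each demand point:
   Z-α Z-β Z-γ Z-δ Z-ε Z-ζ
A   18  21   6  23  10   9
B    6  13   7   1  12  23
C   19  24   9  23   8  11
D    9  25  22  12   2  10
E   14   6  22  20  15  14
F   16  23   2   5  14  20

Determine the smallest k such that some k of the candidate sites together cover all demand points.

4

Coverage sets (demand points within 9 of each site):
  A: {Z-γ, Z-ζ}
  B: {Z-α, Z-γ, Z-δ}
  C: {Z-γ, Z-ε}
  D: {Z-α, Z-ε}
  E: {Z-β}
  F: {Z-γ, Z-δ}
No 3 sites suffice: every size-3 union leaves at least one demand point uncovered.
But {A, B, C, E} covers everything, so the minimum is 4.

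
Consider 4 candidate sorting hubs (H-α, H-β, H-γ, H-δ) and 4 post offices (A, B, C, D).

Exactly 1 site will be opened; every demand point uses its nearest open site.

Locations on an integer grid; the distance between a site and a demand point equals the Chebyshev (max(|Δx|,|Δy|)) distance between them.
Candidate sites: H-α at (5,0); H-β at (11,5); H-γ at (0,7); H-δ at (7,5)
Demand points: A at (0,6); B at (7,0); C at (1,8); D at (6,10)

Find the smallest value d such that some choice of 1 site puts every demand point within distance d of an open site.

Open {H-γ}.
  Farthest demand point is B at distance 7 (to H-γ); all others are ≤ 7.
With {H-δ} the worst case is 7.
With {H-α} the worst case is 10.
No size-1 selection achieves below 7.

7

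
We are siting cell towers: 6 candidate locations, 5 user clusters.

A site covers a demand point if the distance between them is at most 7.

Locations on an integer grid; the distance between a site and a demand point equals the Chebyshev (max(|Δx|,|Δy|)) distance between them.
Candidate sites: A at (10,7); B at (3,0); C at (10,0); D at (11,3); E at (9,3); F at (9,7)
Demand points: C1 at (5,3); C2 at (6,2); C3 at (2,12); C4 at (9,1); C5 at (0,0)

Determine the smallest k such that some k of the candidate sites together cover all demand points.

2

Coverage sets (demand points within 7 of each site):
  A: {C1, C2, C4}
  B: {C1, C2, C4, C5}
  C: {C1, C2, C4}
  D: {C1, C2, C4}
  E: {C1, C2, C4}
  F: {C1, C2, C3, C4}
No single site covers all 5 demand points.
But {B, F} covers everything, so the minimum is 2.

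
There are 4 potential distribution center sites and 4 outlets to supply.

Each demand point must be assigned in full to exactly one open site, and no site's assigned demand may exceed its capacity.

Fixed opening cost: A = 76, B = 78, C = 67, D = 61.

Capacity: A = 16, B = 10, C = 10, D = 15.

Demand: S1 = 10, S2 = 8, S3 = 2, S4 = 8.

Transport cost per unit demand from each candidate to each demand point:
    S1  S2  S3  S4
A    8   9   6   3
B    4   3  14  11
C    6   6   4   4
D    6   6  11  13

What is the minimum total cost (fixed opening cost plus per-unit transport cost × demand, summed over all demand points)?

315

Open {A, D}; cheapest assignment that respects the capacities:
  A (cap 16, load 16): S2, S4 — cost 8×9 + 8×3 = 96
  D (cap 15, load 12): S1, S3 — cost 10×6 + 2×11 = 82
  Shipping 178, fixed 137 → total 315.
  Any other capacity-feasible assignment to {A, D} ships for at least 178.
Compare {B, C, D}: its best feasible assignment gives total 330.
Compare {A, B, D}: its best feasible assignment gives total 335.
Every other set of open sites that can feasibly serve all demand totals ≥ 330 even under its best assignment. Minimum: 315.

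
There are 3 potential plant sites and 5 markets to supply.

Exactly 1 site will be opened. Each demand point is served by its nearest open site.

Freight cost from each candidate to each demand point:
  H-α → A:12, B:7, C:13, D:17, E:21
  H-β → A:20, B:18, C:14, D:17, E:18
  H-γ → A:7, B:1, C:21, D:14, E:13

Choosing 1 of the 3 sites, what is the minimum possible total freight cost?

56

Open {H-γ}.
  A→H-γ 7, B→H-γ 1, C→H-γ 21, D→H-γ 14, E→H-γ 13  ⇒ total 56.
Compare {H-α}: total 70.
Compare {H-β}: total 87.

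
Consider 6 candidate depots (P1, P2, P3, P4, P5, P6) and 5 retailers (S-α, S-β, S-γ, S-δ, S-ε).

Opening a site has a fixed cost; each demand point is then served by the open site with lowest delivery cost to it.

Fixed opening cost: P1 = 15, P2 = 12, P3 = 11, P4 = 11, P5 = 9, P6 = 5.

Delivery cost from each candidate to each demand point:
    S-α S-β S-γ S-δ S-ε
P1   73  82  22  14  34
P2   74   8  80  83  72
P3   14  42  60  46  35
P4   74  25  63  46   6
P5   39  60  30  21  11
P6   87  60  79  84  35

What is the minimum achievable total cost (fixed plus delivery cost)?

113

Open {P1, P2, P3, P4}: assign each demand point to its cheapest open site.
  S-α→P3 14, S-β→P2 8, S-γ→P1 22, S-δ→P1 14, S-ε→P4 6
  delivery cost 64, fixed 49 → total 113.
Compare {P2, P3, P5}: delivery cost 84 + fixed 32 = 116.
Compare {P1, P2, P3, P5}: delivery cost 69 + fixed 47 = 116.
Compare {P1, P3, P4}: delivery cost 81 + fixed 37 = 118.
All other subsets cost ≥ 116. Minimum total cost: 113.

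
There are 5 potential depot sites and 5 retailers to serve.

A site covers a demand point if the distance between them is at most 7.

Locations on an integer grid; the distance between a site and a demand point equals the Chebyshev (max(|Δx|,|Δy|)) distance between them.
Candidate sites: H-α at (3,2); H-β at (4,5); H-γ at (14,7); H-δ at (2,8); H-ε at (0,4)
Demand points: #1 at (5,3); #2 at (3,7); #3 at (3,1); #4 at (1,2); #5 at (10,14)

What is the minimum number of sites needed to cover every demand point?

Coverage sets (demand points within 7 of each site):
  H-α: {#1, #2, #3, #4}
  H-β: {#1, #2, #3, #4}
  H-γ: {#5}
  H-δ: {#1, #2, #3, #4}
  H-ε: {#1, #2, #3, #4}
No single site covers all 5 demand points.
But {H-α, H-γ} covers everything, so the minimum is 2.

2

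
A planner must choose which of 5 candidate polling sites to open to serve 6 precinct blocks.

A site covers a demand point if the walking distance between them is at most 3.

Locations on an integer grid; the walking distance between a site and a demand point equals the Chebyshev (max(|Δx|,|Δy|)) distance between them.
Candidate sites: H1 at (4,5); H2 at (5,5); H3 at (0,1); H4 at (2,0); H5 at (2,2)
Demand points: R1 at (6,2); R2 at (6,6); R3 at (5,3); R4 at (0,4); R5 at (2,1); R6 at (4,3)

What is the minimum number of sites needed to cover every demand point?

Coverage sets (demand points within 3 of each site):
  H1: {R1, R2, R3, R6}
  H2: {R1, R2, R3, R6}
  H3: {R4, R5}
  H4: {R3, R5, R6}
  H5: {R3, R4, R5, R6}
No single site covers all 6 demand points.
But {H1, H3} covers everything, so the minimum is 2.

2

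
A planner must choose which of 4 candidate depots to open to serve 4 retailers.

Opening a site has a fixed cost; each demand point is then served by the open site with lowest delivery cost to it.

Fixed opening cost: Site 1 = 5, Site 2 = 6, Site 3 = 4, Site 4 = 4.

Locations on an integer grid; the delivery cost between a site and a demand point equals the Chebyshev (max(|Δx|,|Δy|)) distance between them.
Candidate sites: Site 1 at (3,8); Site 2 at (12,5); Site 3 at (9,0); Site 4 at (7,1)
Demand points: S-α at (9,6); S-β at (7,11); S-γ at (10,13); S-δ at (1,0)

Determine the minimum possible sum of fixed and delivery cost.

Open {Site 1}: assign each demand point to its cheapest open site.
  S-α→Site 1 6, S-β→Site 1 4, S-γ→Site 1 7, S-δ→Site 1 8
  delivery cost 25, fixed 5 → total 30.
Compare {Site 1, Site 4}: delivery cost 22 + fixed 9 = 31.
Compare {Site 1, Site 2}: delivery cost 22 + fixed 11 = 33.
Compare {Site 2, Site 4}: delivery cost 23 + fixed 10 = 33.
All other subsets cost ≥ 31. Minimum total cost: 30.

30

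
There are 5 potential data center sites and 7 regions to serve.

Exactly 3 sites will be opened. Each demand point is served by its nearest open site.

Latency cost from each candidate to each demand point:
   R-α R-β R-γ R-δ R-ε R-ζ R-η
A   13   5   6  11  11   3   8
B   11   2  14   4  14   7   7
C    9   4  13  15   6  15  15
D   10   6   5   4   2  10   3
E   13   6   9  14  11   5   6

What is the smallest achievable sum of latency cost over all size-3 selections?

29

Open {A, B, D}.
  R-α→D 10, R-β→B 2, R-γ→D 5, R-δ→B 4, R-ε→D 2, R-ζ→A 3, R-η→D 3  ⇒ total 29.
Compare {A, C, D}: total 30.
Compare {B, D, E}: total 31.
No size-3 selection does better; minimum is 29.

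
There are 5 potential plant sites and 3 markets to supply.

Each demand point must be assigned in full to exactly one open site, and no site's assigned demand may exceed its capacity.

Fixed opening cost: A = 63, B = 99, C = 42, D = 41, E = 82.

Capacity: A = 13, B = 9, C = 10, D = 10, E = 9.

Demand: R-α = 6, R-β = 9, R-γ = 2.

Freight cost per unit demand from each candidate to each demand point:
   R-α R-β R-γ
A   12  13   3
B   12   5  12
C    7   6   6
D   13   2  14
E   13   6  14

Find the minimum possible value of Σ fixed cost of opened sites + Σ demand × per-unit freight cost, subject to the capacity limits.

155

Open {C, D}; cheapest assignment that respects the capacities:
  C (cap 10, load 8): R-α, R-γ — cost 6×7 + 2×6 = 54
  D (cap 10, load 9): R-β — cost 9×2 = 18
  Shipping 72, fixed 83 → total 155.
  Any other capacity-feasible assignment to {C, D} ships for at least 72.
Compare {A, D}: its best feasible assignment gives total 200.
Compare {A, C, D}: its best feasible assignment gives total 212.
Every other set of open sites that can feasibly serve all demand totals ≥ 200 even under its best assignment. Minimum: 155.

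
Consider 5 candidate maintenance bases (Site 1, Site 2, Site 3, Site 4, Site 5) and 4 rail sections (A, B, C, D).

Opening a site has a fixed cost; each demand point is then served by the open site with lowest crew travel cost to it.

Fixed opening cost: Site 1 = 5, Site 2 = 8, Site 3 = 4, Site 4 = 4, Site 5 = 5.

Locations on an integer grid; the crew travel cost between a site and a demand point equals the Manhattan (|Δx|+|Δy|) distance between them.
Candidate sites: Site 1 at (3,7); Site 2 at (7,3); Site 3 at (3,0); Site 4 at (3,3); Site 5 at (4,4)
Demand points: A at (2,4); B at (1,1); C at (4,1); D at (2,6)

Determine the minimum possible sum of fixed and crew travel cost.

17

Open {Site 4}: assign each demand point to its cheapest open site.
  A→Site 4 2, B→Site 4 4, C→Site 4 3, D→Site 4 4
  crew travel cost 13, fixed 4 → total 17.
Compare {Site 3, Site 4}: crew travel cost 11 + fixed 8 = 19.
Compare {Site 5}: crew travel cost 15 + fixed 5 = 20.
Compare {Site 1, Site 3}: crew travel cost 11 + fixed 9 = 20.
All other subsets cost ≥ 19. Minimum total cost: 17.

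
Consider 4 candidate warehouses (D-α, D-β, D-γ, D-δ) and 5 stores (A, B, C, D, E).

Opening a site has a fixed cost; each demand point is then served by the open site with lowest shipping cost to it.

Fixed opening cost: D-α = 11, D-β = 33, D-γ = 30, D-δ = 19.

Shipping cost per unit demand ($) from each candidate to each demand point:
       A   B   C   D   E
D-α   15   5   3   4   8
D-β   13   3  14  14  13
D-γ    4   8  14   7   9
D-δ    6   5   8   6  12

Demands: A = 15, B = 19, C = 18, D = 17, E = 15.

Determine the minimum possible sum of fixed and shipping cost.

Open {D-α, D-β, D-γ}: assign each demand point to its cheapest open site.
  A→D-γ 15×4=60, B→D-β 19×3=57, C→D-α 18×3=54, D→D-α 17×4=68, E→D-α 15×8=120
  shipping cost 359, fixed 74 → total 433.
Compare {D-α, D-γ}: shipping cost 397 + fixed 41 = 438.
Compare {D-α, D-β, D-δ}: shipping cost 389 + fixed 63 = 452.
Compare {D-α, D-β, D-γ, D-δ}: shipping cost 359 + fixed 93 = 452.
All other subsets cost ≥ 438. Minimum total cost: 433.

433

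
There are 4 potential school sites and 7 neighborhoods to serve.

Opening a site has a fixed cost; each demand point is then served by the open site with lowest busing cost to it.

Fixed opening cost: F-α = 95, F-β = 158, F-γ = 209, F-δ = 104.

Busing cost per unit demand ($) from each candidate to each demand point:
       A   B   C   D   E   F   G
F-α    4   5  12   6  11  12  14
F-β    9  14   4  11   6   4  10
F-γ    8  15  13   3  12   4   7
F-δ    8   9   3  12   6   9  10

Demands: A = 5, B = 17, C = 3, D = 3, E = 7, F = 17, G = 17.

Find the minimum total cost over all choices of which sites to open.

Open {F-α, F-β}: assign each demand point to its cheapest open site.
  A→F-α 5×4=20, B→F-α 17×5=85, C→F-β 3×4=12, D→F-α 3×6=18, E→F-β 7×6=42, F→F-β 17×4=68, G→F-β 17×10=170
  busing cost 415, fixed 253 → total 668.
Compare {F-α, F-δ}: busing cost 497 + fixed 199 = 696.
Compare {F-δ}: busing cost 603 + fixed 104 = 707.
Compare {F-α, F-γ}: busing cost 414 + fixed 304 = 718.
All other subsets cost ≥ 696. Minimum total cost: 668.

668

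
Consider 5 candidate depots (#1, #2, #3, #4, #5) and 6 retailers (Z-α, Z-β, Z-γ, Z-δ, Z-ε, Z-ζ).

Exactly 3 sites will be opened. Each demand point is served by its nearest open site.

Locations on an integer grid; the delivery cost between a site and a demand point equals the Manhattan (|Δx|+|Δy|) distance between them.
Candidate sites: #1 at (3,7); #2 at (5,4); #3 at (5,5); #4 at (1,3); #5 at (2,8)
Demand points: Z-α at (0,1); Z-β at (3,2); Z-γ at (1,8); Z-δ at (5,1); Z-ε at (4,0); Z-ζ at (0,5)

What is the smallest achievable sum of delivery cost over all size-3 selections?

Open {#2, #4, #5}.
  Z-α→#4 3, Z-β→#4 3, Z-γ→#5 1, Z-δ→#2 3, Z-ε→#2 5, Z-ζ→#4 3  ⇒ total 18.
Compare {#1, #2, #4}: total 20.
Compare {#3, #4, #5}: total 20.
No size-3 selection does better; minimum is 18.

18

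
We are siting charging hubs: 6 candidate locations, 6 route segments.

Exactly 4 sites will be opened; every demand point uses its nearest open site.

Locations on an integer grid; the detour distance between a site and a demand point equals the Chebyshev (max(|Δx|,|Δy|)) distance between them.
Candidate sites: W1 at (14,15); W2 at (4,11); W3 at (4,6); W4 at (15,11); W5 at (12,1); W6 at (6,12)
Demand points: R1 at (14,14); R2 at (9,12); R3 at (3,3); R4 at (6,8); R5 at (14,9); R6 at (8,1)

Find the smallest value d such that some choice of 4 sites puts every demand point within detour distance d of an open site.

Open {W3, W4, W5, W6}.
  Farthest demand point is R6 at detour distance 4 (to W5); all others are ≤ 4.
With {W1, W2, W3, W4} the worst case is 5.
With {W1, W3, W4, W5} the worst case is 5.
No size-4 selection achieves below 4.

4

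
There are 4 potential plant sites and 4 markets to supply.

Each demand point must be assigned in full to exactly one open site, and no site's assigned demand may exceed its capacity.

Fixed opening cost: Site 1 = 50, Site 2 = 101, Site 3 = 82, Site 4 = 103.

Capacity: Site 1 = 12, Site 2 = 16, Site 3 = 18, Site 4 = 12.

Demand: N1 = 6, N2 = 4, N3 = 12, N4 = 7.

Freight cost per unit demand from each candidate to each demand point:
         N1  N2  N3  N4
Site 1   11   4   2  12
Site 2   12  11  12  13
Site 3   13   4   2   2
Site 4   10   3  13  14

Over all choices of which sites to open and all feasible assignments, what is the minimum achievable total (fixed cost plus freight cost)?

264

Open {Site 1, Site 3}; cheapest assignment that respects the capacities:
  Site 1 (cap 12, load 12): N3 — cost 12×2 = 24
  Site 3 (cap 18, load 17): N1, N2, N4 — cost 6×13 + 4×4 + 7×2 = 108
  Shipping 132, fixed 132 → total 264.
  Any other capacity-feasible assignment to {Site 1, Site 3} ships for at least 132.
Compare {Site 1, Site 3, Site 4}: its best feasible assignment gives total 345.
Compare {Site 1, Site 2, Site 3}: its best feasible assignment gives total 359.
Every other set of open sites that can feasibly serve all demand totals ≥ 345 even under its best assignment. Minimum: 264.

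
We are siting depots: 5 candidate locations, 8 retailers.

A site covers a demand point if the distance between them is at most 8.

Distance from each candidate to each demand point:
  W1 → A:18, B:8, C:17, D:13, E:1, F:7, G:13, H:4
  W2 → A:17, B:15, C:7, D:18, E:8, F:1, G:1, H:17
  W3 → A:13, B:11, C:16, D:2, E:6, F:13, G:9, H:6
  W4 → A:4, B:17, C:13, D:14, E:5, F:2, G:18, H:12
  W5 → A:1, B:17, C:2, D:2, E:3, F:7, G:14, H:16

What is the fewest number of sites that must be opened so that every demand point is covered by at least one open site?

Coverage sets (demand points within 8 of each site):
  W1: {B, E, F, H}
  W2: {C, E, F, G}
  W3: {D, E, H}
  W4: {A, E, F}
  W5: {A, C, D, E, F}
No 2 sites suffice: every size-2 union leaves at least one demand point uncovered.
But {W1, W2, W5} covers everything, so the minimum is 3.

3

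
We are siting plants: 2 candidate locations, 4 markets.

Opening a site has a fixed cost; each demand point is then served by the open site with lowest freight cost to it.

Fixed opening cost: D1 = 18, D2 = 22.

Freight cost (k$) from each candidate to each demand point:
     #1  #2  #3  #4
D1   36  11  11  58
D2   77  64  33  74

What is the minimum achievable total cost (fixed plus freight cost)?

Open {D1}: assign each demand point to its cheapest open site.
  #1→D1 36, #2→D1 11, #3→D1 11, #4→D1 58
  freight cost 116, fixed 18 → total 134.
Compare {D1, D2}: freight cost 116 + fixed 40 = 156.
Compare {D2}: freight cost 248 + fixed 22 = 270.

134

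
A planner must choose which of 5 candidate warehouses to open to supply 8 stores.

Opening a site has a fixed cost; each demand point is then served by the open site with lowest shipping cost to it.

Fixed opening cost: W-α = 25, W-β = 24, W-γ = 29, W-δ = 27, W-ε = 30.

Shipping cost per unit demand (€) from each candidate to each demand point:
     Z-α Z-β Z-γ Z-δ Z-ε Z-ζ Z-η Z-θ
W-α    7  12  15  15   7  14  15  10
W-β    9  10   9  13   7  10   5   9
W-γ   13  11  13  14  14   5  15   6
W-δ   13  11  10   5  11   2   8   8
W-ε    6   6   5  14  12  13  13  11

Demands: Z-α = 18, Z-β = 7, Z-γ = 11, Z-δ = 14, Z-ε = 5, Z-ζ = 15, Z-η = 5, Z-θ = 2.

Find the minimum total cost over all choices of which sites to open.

462

Open {W-β, W-δ, W-ε}: assign each demand point to its cheapest open site.
  Z-α→W-ε 18×6=108, Z-β→W-ε 7×6=42, Z-γ→W-ε 11×5=55, Z-δ→W-δ 14×5=70, Z-ε→W-β 5×7=35, Z-ζ→W-δ 15×2=30, Z-η→W-β 5×5=25, Z-θ→W-δ 2×8=16
  shipping cost 381, fixed 81 → total 462.
Compare {W-δ, W-ε}: shipping cost 416 + fixed 57 = 473.
Compare {W-α, W-δ, W-ε}: shipping cost 396 + fixed 82 = 478.
Compare {W-α, W-β, W-δ, W-ε}: shipping cost 381 + fixed 106 = 487.
All other subsets cost ≥ 473. Minimum total cost: 462.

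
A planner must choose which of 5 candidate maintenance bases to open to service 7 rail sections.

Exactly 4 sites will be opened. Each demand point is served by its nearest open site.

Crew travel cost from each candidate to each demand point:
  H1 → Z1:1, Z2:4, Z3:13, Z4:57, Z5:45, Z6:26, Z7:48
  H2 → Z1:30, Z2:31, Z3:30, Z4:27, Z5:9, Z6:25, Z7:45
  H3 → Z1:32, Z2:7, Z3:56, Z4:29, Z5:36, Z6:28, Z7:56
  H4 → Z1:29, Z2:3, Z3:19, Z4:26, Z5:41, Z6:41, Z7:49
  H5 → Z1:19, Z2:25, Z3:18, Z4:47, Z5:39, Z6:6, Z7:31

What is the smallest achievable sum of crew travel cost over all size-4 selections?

Open {H1, H2, H4, H5}.
  Z1→H1 1, Z2→H4 3, Z3→H1 13, Z4→H4 26, Z5→H2 9, Z6→H5 6, Z7→H5 31  ⇒ total 89.
Compare {H1, H2, H3, H5}: total 91.
Compare {H2, H3, H4, H5}: total 112.
No size-4 selection does better; minimum is 89.

89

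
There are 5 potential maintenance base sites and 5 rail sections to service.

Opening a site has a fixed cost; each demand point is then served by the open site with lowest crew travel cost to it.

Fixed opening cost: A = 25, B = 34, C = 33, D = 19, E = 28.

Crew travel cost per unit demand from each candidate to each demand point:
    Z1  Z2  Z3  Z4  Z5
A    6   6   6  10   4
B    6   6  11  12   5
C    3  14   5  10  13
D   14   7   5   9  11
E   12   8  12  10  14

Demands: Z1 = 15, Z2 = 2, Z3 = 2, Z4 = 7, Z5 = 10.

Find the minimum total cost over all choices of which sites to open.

235

Open {A, C}: assign each demand point to its cheapest open site.
  Z1→C 15×3=45, Z2→A 2×6=12, Z3→C 2×5=10, Z4→A 7×10=70, Z5→A 10×4=40
  crew travel cost 177, fixed 58 → total 235.
Compare {A, C, D}: crew travel cost 170 + fixed 77 = 247.
Compare {A}: crew travel cost 224 + fixed 25 = 249.
Compare {B, C}: crew travel cost 187 + fixed 67 = 254.
All other subsets cost ≥ 247. Minimum total cost: 235.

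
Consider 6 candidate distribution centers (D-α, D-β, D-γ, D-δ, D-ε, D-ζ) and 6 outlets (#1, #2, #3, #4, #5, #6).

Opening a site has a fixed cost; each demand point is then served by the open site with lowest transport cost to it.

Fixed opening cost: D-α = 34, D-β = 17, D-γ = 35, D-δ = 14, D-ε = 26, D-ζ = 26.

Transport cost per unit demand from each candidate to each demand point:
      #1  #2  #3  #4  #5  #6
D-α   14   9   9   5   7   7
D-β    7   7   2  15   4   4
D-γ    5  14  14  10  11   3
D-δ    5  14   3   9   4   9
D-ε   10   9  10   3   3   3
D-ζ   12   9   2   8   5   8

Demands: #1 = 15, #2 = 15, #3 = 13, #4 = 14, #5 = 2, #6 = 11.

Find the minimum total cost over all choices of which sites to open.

Open {D-β, D-δ, D-ε}: assign each demand point to its cheapest open site.
  #1→D-δ 15×5=75, #2→D-β 15×7=105, #3→D-β 13×2=26, #4→D-ε 14×3=42, #5→D-ε 2×3=6, #6→D-ε 11×3=33
  transport cost 287, fixed 57 → total 344.
Compare {D-β, D-ε}: transport cost 317 + fixed 43 = 360.
Compare {D-β, D-γ, D-ε}: transport cost 287 + fixed 78 = 365.
Compare {D-δ, D-ε}: transport cost 330 + fixed 40 = 370.
All other subsets cost ≥ 360. Minimum total cost: 344.

344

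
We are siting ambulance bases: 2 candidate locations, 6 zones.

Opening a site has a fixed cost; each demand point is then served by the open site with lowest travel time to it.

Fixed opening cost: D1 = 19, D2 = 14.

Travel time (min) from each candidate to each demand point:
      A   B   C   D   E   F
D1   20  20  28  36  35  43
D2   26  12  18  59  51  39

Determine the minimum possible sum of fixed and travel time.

Open {D1, D2}: assign each demand point to its cheapest open site.
  A→D1 20, B→D2 12, C→D2 18, D→D1 36, E→D1 35, F→D2 39
  travel time 160, fixed 33 → total 193.
Compare {D1}: travel time 182 + fixed 19 = 201.
Compare {D2}: travel time 205 + fixed 14 = 219.

193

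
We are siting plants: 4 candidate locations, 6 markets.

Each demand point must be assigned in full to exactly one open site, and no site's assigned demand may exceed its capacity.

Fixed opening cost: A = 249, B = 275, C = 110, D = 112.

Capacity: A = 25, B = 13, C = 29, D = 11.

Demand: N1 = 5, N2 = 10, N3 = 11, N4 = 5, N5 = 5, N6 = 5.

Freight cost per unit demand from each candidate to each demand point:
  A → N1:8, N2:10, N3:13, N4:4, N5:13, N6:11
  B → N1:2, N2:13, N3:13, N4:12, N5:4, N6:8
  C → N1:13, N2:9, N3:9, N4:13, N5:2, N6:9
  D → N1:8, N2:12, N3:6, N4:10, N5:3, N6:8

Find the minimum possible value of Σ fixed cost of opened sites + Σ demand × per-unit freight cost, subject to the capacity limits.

Open {A, C}; cheapest assignment that respects the capacities:
  A (cap 25, load 15): N1, N4, N6 — cost 5×8 + 5×4 + 5×11 = 115
  C (cap 29, load 26): N2, N3, N5 — cost 10×9 + 11×9 + 5×2 = 199
  Shipping 314, fixed 359 → total 673.
  Any other capacity-feasible assignment to {A, C} ships for at least 314.
Compare {A, C, D}: its best feasible assignment gives total 742.
Compare {B, C, D}: its best feasible assignment gives total 778.
Every other set of open sites that can feasibly serve all demand totals ≥ 742 even under its best assignment. Minimum: 673.

673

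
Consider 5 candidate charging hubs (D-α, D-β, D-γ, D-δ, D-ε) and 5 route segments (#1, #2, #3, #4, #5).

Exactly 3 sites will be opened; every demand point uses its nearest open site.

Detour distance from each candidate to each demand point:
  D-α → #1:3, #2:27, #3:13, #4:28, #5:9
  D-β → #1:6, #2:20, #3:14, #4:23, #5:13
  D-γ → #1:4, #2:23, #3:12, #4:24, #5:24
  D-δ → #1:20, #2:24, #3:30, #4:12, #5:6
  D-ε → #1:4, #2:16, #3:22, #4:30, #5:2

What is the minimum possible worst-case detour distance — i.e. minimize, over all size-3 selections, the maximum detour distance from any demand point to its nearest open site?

16

Open {D-α, D-δ, D-ε}.
  Farthest demand point is #2 at detour distance 16 (to D-ε); all others are ≤ 16.
With {D-β, D-δ, D-ε} the worst case is 16.
With {D-γ, D-δ, D-ε} the worst case is 16.
No size-3 selection achieves below 16.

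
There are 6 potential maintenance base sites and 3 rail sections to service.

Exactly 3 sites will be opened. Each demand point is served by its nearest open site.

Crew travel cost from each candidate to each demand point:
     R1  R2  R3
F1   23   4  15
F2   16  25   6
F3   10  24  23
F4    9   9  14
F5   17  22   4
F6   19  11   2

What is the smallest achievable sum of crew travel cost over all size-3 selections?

15

Open {F1, F4, F6}.
  R1→F4 9, R2→F1 4, R3→F6 2  ⇒ total 15.
Compare {F1, F3, F6}: total 16.
Compare {F1, F4, F5}: total 17.
No size-3 selection does better; minimum is 15.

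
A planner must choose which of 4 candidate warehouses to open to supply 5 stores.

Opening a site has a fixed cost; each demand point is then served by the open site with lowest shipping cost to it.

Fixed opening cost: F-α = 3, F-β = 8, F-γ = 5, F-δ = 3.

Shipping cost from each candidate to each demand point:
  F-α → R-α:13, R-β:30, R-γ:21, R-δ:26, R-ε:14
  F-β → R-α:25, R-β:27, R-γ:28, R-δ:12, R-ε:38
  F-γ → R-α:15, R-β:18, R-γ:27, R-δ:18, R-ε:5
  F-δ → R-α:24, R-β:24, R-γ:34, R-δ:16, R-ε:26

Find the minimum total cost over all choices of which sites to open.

Open {F-α, F-γ}: assign each demand point to its cheapest open site.
  R-α→F-α 13, R-β→F-γ 18, R-γ→F-α 21, R-δ→F-γ 18, R-ε→F-γ 5
  shipping cost 75, fixed 8 → total 83.
Compare {F-α, F-γ, F-δ}: shipping cost 73 + fixed 11 = 84.
Compare {F-α, F-β, F-γ}: shipping cost 69 + fixed 16 = 85.
Compare {F-γ}: shipping cost 83 + fixed 5 = 88.
All other subsets cost ≥ 84. Minimum total cost: 83.

83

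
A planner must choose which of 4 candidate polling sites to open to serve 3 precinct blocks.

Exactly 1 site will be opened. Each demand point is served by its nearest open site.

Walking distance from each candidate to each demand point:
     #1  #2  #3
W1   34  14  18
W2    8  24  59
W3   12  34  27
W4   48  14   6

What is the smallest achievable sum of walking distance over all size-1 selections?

Open {W1}.
  #1→W1 34, #2→W1 14, #3→W1 18  ⇒ total 66.
Compare {W4}: total 68.
Compare {W3}: total 73.
No size-1 selection does better; minimum is 66.

66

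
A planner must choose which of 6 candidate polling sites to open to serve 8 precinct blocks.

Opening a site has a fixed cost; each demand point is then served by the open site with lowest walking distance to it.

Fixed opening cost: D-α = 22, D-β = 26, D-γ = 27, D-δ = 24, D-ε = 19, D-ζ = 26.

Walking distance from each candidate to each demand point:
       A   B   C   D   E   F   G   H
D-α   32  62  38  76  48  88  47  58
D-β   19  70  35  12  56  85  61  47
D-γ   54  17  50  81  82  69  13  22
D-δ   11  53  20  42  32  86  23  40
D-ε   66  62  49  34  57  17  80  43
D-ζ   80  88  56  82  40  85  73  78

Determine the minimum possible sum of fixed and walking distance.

236

Open {D-γ, D-δ, D-ε}: assign each demand point to its cheapest open site.
  A→D-δ 11, B→D-γ 17, C→D-δ 20, D→D-ε 34, E→D-δ 32, F→D-ε 17, G→D-γ 13, H→D-γ 22
  walking distance 166, fixed 70 → total 236.
Compare {D-β, D-γ, D-δ, D-ε}: walking distance 144 + fixed 96 = 240.
Compare {D-α, D-γ, D-δ, D-ε}: walking distance 166 + fixed 92 = 258.
Compare {D-γ, D-δ, D-ε, D-ζ}: walking distance 166 + fixed 96 = 262.
All other subsets cost ≥ 240. Minimum total cost: 236.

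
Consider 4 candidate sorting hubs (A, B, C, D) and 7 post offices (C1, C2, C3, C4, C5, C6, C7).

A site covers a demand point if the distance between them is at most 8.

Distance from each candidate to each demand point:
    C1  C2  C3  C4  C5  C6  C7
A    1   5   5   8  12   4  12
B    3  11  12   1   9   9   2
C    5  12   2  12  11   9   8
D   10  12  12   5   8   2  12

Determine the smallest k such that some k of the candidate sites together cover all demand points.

3

Coverage sets (demand points within 8 of each site):
  A: {C1, C2, C3, C4, C6}
  B: {C1, C4, C7}
  C: {C1, C3, C7}
  D: {C4, C5, C6}
No 2 sites suffice: every size-2 union leaves at least one demand point uncovered.
But {A, B, D} covers everything, so the minimum is 3.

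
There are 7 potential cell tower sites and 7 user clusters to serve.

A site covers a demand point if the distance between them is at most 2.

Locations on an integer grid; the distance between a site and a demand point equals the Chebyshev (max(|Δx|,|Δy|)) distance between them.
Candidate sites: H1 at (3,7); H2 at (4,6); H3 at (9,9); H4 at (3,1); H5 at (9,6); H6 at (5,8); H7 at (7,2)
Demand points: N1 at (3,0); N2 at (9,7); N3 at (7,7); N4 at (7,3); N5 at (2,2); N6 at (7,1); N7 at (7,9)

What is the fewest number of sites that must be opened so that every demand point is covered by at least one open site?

3

Coverage sets (demand points within 2 of each site):
  H1: {}
  H2: {}
  H3: {N2, N3, N7}
  H4: {N1, N5}
  H5: {N2, N3}
  H6: {N3, N7}
  H7: {N4, N6}
No 2 sites suffice: every size-2 union leaves at least one demand point uncovered.
But {H3, H4, H7} covers everything, so the minimum is 3.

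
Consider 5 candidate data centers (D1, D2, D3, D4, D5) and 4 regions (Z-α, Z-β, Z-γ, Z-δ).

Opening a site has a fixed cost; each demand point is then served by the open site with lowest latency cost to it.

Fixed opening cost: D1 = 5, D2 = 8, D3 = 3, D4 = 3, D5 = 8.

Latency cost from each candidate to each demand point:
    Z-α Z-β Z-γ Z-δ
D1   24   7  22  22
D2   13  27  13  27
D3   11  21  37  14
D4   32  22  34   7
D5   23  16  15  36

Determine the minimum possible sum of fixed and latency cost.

56

Open {D1, D2, D4}: assign each demand point to its cheapest open site.
  Z-α→D2 13, Z-β→D1 7, Z-γ→D2 13, Z-δ→D4 7
  latency cost 40, fixed 16 → total 56.
Compare {D1, D2, D3, D4}: latency cost 38 + fixed 19 = 57.
Compare {D1, D3, D4}: latency cost 47 + fixed 11 = 58.
Compare {D1, D3, D4, D5}: latency cost 40 + fixed 19 = 59.
All other subsets cost ≥ 57. Minimum total cost: 56.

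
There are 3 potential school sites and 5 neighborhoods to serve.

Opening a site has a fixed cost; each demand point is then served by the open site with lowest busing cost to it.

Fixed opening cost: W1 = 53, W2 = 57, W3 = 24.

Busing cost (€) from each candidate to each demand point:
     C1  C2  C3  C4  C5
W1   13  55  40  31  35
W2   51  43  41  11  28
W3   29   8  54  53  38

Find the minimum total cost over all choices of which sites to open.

198

Open {W2, W3}: assign each demand point to its cheapest open site.
  C1→W3 29, C2→W3 8, C3→W2 41, C4→W2 11, C5→W2 28
  busing cost 117, fixed 81 → total 198.
Compare {W1, W3}: busing cost 127 + fixed 77 = 204.
Compare {W3}: busing cost 182 + fixed 24 = 206.
Compare {W1}: busing cost 174 + fixed 53 = 227.
All other subsets cost ≥ 204. Minimum total cost: 198.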